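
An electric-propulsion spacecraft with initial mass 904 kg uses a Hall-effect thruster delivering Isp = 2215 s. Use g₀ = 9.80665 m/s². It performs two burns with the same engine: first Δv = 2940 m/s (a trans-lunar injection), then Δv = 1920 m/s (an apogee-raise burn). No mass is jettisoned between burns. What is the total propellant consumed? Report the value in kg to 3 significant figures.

v_e = Isp · g₀ = 2215 × 9.80665 = 21721.7 m/s.
After the first burn: m = 904 × exp(−2940/21721.7) = 904 × 0.87341 = 789.563 kg.
After the second burn: m = 789.563 × exp(−1920/21721.7) = 789.563 × 0.91540 = 722.766 kg.
Total propellant = m₀ − m_final = 904 − 722.766 = 181.234 kg.

total propellant consumed ≈ 181 kg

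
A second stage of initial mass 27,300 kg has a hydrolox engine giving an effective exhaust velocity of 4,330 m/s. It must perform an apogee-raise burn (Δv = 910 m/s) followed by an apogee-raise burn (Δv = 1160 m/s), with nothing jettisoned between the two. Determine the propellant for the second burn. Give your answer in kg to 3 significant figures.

propellant for the second burn ≈ 5200 kg

After the first burn: m = 27300 × exp(−910/4330.0) = 27300 × 0.81045 = 22,125.3 kg.
After the second burn: m = 22,125.3 × exp(−1160/4330.0) = 22,125.3 × 0.76499 = 16,925.6 kg.
Second-burn propellant = 22,125.3 − 16,925.6 = 5,199.7 kg.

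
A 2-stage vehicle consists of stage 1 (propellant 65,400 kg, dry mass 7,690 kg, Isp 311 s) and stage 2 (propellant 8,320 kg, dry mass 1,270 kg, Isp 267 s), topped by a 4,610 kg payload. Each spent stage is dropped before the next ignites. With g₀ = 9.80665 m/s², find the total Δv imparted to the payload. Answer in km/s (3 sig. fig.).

Δv ≈ 6.53 km/s

Ignition mass of stage 1 = 65,400+7,690 + 8,320+1,270 + 4,610 = 87,290 kg.
Stage 1: m₀ = 87,290 kg, m_f = 87,290 − 65,400 = 21,890 kg; Δv = 311×9.80665×ln(3.988) = 3049.9×1.3832 ≈ 4219 m/s.
Stage 2: m₀ = 14,200 kg, m_f = 14,200 − 8,320 = 5,880 kg; Δv = 267×9.80665×ln(2.415) = 2618.4×0.8817 ≈ 2309 m/s.
Total Δv = 4219 + 2309 = 6528 m/s.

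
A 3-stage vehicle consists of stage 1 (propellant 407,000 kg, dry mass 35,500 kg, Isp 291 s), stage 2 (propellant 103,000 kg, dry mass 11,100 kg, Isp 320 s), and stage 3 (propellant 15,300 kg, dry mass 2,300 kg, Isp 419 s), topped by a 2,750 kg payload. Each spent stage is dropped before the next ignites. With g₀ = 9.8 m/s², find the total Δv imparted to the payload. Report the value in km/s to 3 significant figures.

Ignition mass of stage 1 = 407,000+35,500 + 103,000+11,100 + 15,300+2,300 + 2,750 = 576,950 kg.
Stage 1: m₀ = 576,950 kg, m_f = 576,950 − 407,000 = 169,950 kg; Δv = 291×9.8×ln(3.395) = 2851.8×1.2223 ≈ 3486 m/s.
Stage 2: m₀ = 134,450 kg, m_f = 134,450 − 103,000 = 31,450 kg; Δv = 320×9.8×ln(4.275) = 3136.0×1.4528 ≈ 4556 m/s.
Stage 3: m₀ = 20,350 kg, m_f = 20,350 − 15,300 = 5,050 kg; Δv = 419×9.8×ln(4.03) = 4106.2×1.3937 ≈ 5723 m/s.
Total Δv = 3486 + 4556 + 5723 = 13765 m/s.

Δv ≈ 13.8 km/s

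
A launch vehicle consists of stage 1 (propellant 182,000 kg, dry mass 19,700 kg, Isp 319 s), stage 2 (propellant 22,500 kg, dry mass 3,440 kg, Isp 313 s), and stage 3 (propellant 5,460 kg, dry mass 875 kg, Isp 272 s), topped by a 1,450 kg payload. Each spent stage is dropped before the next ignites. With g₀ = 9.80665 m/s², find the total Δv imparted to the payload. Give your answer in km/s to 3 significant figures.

Ignition mass of stage 1 = 182,000+19,700 + 22,500+3,440 + 5,460+875 + 1,450 = 235,425 kg.
Stage 1: m₀ = 235,425 kg, m_f = 235,425 − 182,000 = 53,425 kg; Δv = 319×9.80665×ln(4.407) = 3128.3×1.4831 ≈ 4640 m/s.
Stage 2: m₀ = 33,725 kg, m_f = 33,725 − 22,500 = 11,225 kg; Δv = 313×9.80665×ln(3.004) = 3069.5×1.1001 ≈ 3377 m/s.
Stage 3: m₀ = 7,785 kg, m_f = 7,785 − 5,460 = 2,325 kg; Δv = 272×9.80665×ln(3.348) = 2667.4×1.2085 ≈ 3224 m/s.
Total Δv = 4640 + 3377 + 3224 = 11241 m/s.

Δv ≈ 11.2 km/s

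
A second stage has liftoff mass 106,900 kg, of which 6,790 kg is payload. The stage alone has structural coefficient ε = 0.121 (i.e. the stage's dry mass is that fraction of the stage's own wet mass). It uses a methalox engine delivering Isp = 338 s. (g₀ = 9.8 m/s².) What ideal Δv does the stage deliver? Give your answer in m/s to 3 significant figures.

Δv ≈ 5740 m/s

Stage wet mass = m₀ − payload = 106,900 − 6,790 = 100,110 kg.
Stage dry mass = ε × stage wet mass = 0.121 × 100,110 = 12,113.3 kg.
Burnout mass m_f = stage dry + payload = 12,113.3 + 6,790 = 18,903.3 kg.
v_e = Isp · g₀ = 338 × 9.8 = 3312.4 m/s.
Rocket equation: Δv = v_e · ln(106,900/18,903.3) = 3312.4 × ln(5.655) = 3312.4 × 1.7326 ≈ 5739 m/s.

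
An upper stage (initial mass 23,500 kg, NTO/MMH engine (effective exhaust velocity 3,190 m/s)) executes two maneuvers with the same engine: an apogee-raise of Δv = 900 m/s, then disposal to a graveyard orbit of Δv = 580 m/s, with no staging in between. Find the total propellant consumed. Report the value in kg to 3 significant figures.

total propellant consumed ≈ 8720 kg

After the first burn: m = 23500 × exp(−900/3190.0) = 23500 × 0.75417 = 17,723 kg.
After the second burn: m = 17,723 × exp(−580/3190.0) = 17,723 × 0.83375 = 14,776.6 kg.
Total propellant = m₀ − m_final = 23500 − 14,776.6 = 8,723.4 kg.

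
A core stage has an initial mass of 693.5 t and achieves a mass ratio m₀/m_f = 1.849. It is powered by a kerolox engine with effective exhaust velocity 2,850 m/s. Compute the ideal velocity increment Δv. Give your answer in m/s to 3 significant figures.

Δv ≈ 1750 m/s

Using Δv = v_e ln(m₀/m_f): Δv = v_e · ln(1.849) = 2850.0 × 0.6146 ≈ 1751.7 m/s.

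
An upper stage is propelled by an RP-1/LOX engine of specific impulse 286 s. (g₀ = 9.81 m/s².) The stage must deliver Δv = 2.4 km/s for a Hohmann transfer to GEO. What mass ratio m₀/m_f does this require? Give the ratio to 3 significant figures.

mass ratio ≈ 2.35

v_e = Isp · g₀ = 286 × 9.81 = 2805.7 m/s.
From the ideal rocket equation, m₀/m_f = exp(Δv / v_e) = exp(2400 / 2805.7) = exp(0.8554) = 2.3523.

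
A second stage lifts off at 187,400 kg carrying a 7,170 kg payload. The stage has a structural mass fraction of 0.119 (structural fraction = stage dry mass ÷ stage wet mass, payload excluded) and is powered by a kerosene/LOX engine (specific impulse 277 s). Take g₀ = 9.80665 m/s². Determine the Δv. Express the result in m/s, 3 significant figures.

Stage wet mass = m₀ − payload = 187,400 − 7,170 = 180,230 kg.
Stage dry mass = ε × stage wet mass = 0.119 × 180,230 = 21,447.4 kg.
Burnout mass m_f = stage dry + payload = 21,447.4 + 7,170 = 28,617.4 kg.
v_e = Isp · g₀ = 277 × 9.80665 = 2716.4 m/s.
Δv = v_e · ln(187,400/28,617.4) = 2716.4 × ln(6.548) = 2716.4 × 1.8792 ≈ 5105 m/s.

Δv ≈ 5100 m/s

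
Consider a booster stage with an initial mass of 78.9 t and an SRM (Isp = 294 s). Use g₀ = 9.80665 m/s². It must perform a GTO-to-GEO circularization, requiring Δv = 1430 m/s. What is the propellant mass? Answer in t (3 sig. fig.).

propellant mass ≈ 30.9 t

v_e = Isp · g₀ = 294 × 9.80665 = 2883.2 m/s.
By the Tsiolkovsky rocket equation, m₀/m_f = exp(Δv / v_e) = exp(1430 / 2883.2) = exp(0.4960) = 1.6421.
m_f = 78.9 / 1.6421 = 48.0482 t, so propellant = m₀ − m_f = 78.9 − 48.0482 = 30.8518 t.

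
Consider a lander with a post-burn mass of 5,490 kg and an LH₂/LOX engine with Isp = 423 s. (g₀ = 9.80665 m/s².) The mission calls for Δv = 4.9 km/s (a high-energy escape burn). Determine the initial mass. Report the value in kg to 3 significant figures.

initial mass ≈ 17900 kg

v_e = Isp · g₀ = 423 × 9.80665 = 4148.2 m/s.
From the ideal rocket equation, m₀/m_f = exp(Δv / v_e) = exp(4900 / 4148.2) = exp(1.1812) = 3.2584.
m₀ = m_f × 3.2584 = 5,490 × 3.2584 = 17,888.6 kg.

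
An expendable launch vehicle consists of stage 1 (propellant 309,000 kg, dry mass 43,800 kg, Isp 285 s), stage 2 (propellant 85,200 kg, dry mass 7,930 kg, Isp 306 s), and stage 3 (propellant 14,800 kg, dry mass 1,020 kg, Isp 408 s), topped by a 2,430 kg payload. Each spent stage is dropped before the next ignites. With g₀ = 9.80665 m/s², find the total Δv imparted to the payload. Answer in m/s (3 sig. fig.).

Ignition mass of stage 1 = 309,000+43,800 + 85,200+7,930 + 14,800+1,020 + 2,430 = 464,180 kg.
Stage 1: m₀ = 464,180 kg, m_f = 464,180 − 309,000 = 155,180 kg; Δv = 285×9.80665×ln(2.991) = 2794.9×1.0957 ≈ 3062 m/s.
Stage 2: m₀ = 111,380 kg, m_f = 111,380 − 85,200 = 26,180 kg; Δv = 306×9.80665×ln(4.254) = 3000.8×1.4480 ≈ 4345 m/s.
Stage 3: m₀ = 18,250 kg, m_f = 18,250 − 14,800 = 3,450 kg; Δv = 408×9.80665×ln(5.29) = 4001.1×1.6658 ≈ 6665 m/s.
Total Δv = 3062 + 4345 + 6665 = 14072 m/s.

Δv ≈ 14100 m/s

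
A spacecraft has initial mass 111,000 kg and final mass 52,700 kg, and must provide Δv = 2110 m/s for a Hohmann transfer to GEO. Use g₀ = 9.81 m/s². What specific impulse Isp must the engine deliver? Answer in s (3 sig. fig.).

Isp ≈ 289 s

ln(m₀/m_f) = ln(111000/52700) = ln(2.106) = 0.7449.
v_e = Δv / ln(m₀/m_f) = 2110 / 0.7449 = 2832.5 m/s.
Isp = v_e / g₀ = 2832.5 / 9.81 = 288.7 s.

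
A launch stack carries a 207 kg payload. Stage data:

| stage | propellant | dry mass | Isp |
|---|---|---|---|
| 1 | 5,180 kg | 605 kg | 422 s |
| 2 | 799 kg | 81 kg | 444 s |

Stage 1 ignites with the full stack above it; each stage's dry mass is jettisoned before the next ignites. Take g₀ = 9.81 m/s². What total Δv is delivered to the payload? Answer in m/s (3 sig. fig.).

Δv ≈ 11600 m/s

Ignition mass of stage 1 = 5,180+605 + 799+81 + 207 = 6,872 kg.
Stage 1: m₀ = 6,872 kg, m_f = 6,872 − 5,180 = 1,692 kg; Δv = 422×9.81×ln(4.061) = 4139.8×1.4015 ≈ 5802 m/s.
Stage 2: m₀ = 1,087 kg, m_f = 1,087 − 799 = 288 kg; Δv = 444×9.81×ln(3.774) = 4355.6×1.3282 ≈ 5785 m/s.
Total Δv = 5802 + 5785 = 11587 m/s.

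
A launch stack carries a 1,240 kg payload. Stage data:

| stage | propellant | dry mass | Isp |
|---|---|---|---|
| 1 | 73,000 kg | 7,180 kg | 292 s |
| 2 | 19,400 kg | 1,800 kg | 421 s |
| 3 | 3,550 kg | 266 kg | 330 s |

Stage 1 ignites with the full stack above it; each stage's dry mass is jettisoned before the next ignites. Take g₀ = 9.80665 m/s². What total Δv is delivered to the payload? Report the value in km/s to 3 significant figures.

Δv ≈ 12.8 km/s

Ignition mass of stage 1 = 73,000+7,180 + 19,400+1,800 + 3,550+266 + 1,240 = 106,436 kg.
Stage 1: m₀ = 106,436 kg, m_f = 106,436 − 73,000 = 33,436 kg; Δv = 292×9.80665×ln(3.183) = 2863.5×1.1579 ≈ 3316 m/s.
Stage 2: m₀ = 26,256 kg, m_f = 26,256 − 19,400 = 6,856 kg; Δv = 421×9.80665×ln(3.83) = 4128.6×1.3428 ≈ 5544 m/s.
Stage 3: m₀ = 5,056 kg, m_f = 5,056 − 3,550 = 1,506 kg; Δv = 330×9.80665×ln(3.357) = 3236.2×1.2111 ≈ 3919 m/s.
Total Δv = 3316 + 5544 + 3919 = 12779 m/s.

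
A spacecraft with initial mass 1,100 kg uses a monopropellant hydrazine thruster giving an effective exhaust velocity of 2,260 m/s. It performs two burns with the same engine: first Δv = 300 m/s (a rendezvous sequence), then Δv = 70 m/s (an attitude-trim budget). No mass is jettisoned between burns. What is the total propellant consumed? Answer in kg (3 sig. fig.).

After the first burn: m = 1100 × exp(−300/2260.0) = 1100 × 0.87569 = 963.259 kg.
After the second burn: m = 963.259 × exp(−70/2260.0) = 963.259 × 0.96950 = 933.88 kg.
Total propellant = m₀ − m_final = 1100 − 933.88 = 166.12 kg.

total propellant consumed ≈ 166 kg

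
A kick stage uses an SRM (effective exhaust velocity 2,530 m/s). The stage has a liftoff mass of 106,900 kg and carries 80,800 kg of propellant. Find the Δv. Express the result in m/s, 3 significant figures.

Δv ≈ 3570 m/s

m_f = m₀ − m_prop = 106,900 − 80,800 = 26,100 kg.
Δv = v_e · ln(m₀/m_f) = 2530.0 × ln(4.096) = 2530.0 × 1.4100 ≈ 3567.2 m/s.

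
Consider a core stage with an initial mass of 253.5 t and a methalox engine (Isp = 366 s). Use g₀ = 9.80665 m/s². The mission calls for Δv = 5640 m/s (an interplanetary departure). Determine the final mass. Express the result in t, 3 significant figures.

final mass ≈ 52.7 t

v_e = Isp · g₀ = 366 × 9.80665 = 3589.2 m/s.
By the Tsiolkovsky rocket equation, m₀/m_f = exp(Δv / v_e) = exp(5640 / 3589.2) = exp(1.5714) = 4.8132.
m_f = m₀ / 4.8132 = 253.5 / 4.8132 = 52.6677 t.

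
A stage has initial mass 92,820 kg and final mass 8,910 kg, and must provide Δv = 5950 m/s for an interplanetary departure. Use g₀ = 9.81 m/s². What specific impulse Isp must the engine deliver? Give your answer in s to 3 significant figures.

ln(m₀/m_f) = ln(92820/8910) = ln(10.42) = 2.3435.
From the ideal rocket equation, v_e = Δv / ln(m₀/m_f) = 5950 / 2.3435 = 2539.0 m/s.
Isp = v_e / g₀ = 2539.0 / 9.81 = 258.8 s.

Isp ≈ 259 s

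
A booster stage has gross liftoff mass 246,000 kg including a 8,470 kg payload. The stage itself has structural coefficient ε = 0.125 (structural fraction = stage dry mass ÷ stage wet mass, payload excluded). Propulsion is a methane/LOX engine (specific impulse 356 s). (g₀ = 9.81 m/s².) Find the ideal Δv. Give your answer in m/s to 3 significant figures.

Δv ≈ 6510 m/s

Stage wet mass = m₀ − payload = 246,000 − 8,470 = 237,530 kg.
Stage dry mass = ε × stage wet mass = 0.125 × 237,530 = 29,691.3 kg.
Burnout mass m_f = stage dry + payload = 29,691.3 + 8,470 = 38,161.3 kg.
v_e = Isp · g₀ = 356 × 9.81 = 3492.4 m/s.
From the ideal rocket equation, Δv = v_e · ln(246,000/38,161.3) = 3492.4 × ln(6.446) = 3492.4 × 1.8635 ≈ 6508 m/s.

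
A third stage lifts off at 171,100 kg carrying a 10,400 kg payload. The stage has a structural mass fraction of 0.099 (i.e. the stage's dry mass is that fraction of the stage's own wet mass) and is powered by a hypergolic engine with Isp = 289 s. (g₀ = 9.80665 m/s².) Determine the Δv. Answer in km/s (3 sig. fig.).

Δv ≈ 5.31 km/s

Stage wet mass = m₀ − payload = 171,100 − 10,400 = 160,700 kg.
Stage dry mass = ε × stage wet mass = 0.099 × 160,700 = 15,909.3 kg.
Burnout mass m_f = stage dry + payload = 15,909.3 + 10,400 = 26,309.3 kg.
v_e = Isp · g₀ = 289 × 9.80665 = 2834.1 m/s.
Δv = v_e · ln(171,100/26,309.3) = 2834.1 × ln(6.503) = 2834.1 × 1.8723 ≈ 5306 m/s.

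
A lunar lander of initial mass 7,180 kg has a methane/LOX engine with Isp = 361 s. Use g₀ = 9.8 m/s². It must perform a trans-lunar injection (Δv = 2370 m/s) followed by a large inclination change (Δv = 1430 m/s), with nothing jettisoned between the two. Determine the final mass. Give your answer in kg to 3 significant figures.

v_e = Isp · g₀ = 361 × 9.8 = 3537.8 m/s.
After the first burn: m = 7180 × exp(−2370/3537.8) = 7180 × 0.51176 = 3,674.44 kg.
After the second burn: m = 3,674.44 × exp(−1430/3537.8) = 3,674.44 × 0.66751 = 2,452.73 kg.

final mass ≈ 2450 kg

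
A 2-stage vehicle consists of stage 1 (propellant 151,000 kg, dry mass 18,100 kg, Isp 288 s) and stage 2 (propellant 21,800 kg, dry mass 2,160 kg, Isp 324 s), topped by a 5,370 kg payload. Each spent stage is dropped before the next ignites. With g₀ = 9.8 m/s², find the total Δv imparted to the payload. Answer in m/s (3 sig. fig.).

Ignition mass of stage 1 = 151,000+18,100 + 21,800+2,160 + 5,370 = 198,430 kg.
Stage 1: m₀ = 198,430 kg, m_f = 198,430 − 151,000 = 47,430 kg; Δv = 288×9.8×ln(4.184) = 2822.4×1.4312 ≈ 4039 m/s.
Stage 2: m₀ = 29,330 kg, m_f = 29,330 − 21,800 = 7,530 kg; Δv = 324×9.8×ln(3.895) = 3175.2×1.3597 ≈ 4317 m/s.
Total Δv = 4039 + 4317 = 8356 m/s.

Δv ≈ 8360 m/s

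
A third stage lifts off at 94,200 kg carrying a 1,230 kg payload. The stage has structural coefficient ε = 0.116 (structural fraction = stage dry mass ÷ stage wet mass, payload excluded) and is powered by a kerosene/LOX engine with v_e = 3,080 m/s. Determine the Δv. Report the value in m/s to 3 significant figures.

Stage wet mass = m₀ − payload = 94,200 − 1,230 = 92,970 kg.
Stage dry mass = ε × stage wet mass = 0.116 × 92,970 = 10,784.5 kg.
Burnout mass m_f = stage dry + payload = 10,784.5 + 1,230 = 12,014.5 kg.
From the ideal rocket equation, Δv = v_e · ln(94,200/12,014.5) = 3080.0 × ln(7.841) = 3080.0 × 2.0593 ≈ 6343 m/s.

Δv ≈ 6340 m/s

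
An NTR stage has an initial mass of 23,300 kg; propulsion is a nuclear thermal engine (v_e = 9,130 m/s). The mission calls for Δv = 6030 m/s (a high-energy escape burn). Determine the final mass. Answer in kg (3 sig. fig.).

final mass ≈ 12000 kg

From the ideal rocket equation, m₀/m_f = exp(Δv / v_e) = exp(6030 / 9130.0) = exp(0.6605) = 1.9357.
m_f = m₀ / 1.9357 = 23,300 / 1.9357 = 12,037 kg.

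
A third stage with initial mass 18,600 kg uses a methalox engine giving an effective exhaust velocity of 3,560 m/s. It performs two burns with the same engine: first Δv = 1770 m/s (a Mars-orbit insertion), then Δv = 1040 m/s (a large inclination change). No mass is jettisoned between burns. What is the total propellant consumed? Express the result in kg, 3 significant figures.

total propellant consumed ≈ 10200 kg

After the first burn: m = 18600 × exp(−1770/3560.0) = 18600 × 0.60824 = 11,313.3 kg.
After the second burn: m = 11,313.3 × exp(−1040/3560.0) = 11,313.3 × 0.74667 = 8,447.3 kg.
Total propellant = m₀ − m_final = 18600 − 8,447.3 = 10,152.7 kg.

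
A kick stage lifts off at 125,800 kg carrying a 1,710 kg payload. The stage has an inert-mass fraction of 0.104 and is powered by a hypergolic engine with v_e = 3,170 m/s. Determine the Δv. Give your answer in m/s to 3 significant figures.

Stage wet mass = m₀ − payload = 125,800 − 1,710 = 124,090 kg.
Stage dry mass = ε × stage wet mass = 0.104 × 124,090 = 12,905.4 kg.
Burnout mass m_f = stage dry + payload = 12,905.4 + 1,710 = 14,615.4 kg.
Using Δv = v_e ln(m₀/m_f): Δv = v_e · ln(125,800/14,615.4) = 3170.0 × ln(8.607) = 3170.0 × 2.1526 ≈ 6824 m/s.

Δv ≈ 6820 m/s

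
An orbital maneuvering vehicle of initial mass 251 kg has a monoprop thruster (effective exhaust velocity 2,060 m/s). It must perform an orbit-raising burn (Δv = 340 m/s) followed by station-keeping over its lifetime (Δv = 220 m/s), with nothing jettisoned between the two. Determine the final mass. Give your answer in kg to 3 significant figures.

final mass ≈ 191 kg

After the first burn: m = 251 × exp(−340/2060.0) = 251 × 0.84785 = 212.81 kg.
After the second burn: m = 212.81 × exp(−220/2060.0) = 212.81 × 0.89871 = 191.254 kg.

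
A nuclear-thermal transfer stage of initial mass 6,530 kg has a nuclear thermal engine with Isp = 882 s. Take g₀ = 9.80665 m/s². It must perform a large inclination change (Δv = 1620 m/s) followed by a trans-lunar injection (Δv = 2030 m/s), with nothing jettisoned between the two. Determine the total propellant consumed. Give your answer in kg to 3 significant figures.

total propellant consumed ≈ 2250 kg

v_e = Isp · g₀ = 882 × 9.80665 = 8649.5 m/s.
After the first burn: m = 6530 × exp(−1620/8649.5) = 6530 × 0.82920 = 5,414.68 kg.
After the second burn: m = 5,414.68 × exp(−2030/8649.5) = 5,414.68 × 0.79081 = 4,281.98 kg.
Total propellant = m₀ − m_final = 6530 − 4,281.98 = 2,248.02 kg.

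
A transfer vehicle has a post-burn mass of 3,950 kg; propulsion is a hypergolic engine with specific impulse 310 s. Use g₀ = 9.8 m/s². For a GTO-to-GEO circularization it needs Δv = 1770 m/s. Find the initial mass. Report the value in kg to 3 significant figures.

v_e = Isp · g₀ = 310 × 9.8 = 3038.0 m/s.
m₀/m_f = exp(Δv / v_e) = exp(1770 / 3038.0) = exp(0.5826) = 1.7907.
m₀ = m_f × 1.7907 = 3,950 × 1.7907 = 7,073.27 kg.

initial mass ≈ 7070 kg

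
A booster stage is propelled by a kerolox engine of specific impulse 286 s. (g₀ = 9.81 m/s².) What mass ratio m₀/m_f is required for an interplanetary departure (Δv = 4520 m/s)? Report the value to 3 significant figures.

mass ratio ≈ 5.01

v_e = Isp · g₀ = 286 × 9.81 = 2805.7 m/s.
By the Tsiolkovsky rocket equation, m₀/m_f = exp(Δv / v_e) = exp(4520 / 2805.7) = exp(1.6110) = 5.0080.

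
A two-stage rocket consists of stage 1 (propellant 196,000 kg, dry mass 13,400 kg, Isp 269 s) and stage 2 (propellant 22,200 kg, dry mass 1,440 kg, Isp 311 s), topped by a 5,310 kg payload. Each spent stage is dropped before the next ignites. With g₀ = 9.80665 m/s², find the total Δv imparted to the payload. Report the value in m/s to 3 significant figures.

Δv ≈ 9000 m/s

Ignition mass of stage 1 = 196,000+13,400 + 22,200+1,440 + 5,310 = 238,350 kg.
Stage 1: m₀ = 238,350 kg, m_f = 238,350 − 196,000 = 42,350 kg; Δv = 269×9.80665×ln(5.628) = 2638.0×1.7278 ≈ 4558 m/s.
Stage 2: m₀ = 28,950 kg, m_f = 28,950 − 22,200 = 6,750 kg; Δv = 311×9.80665×ln(4.289) = 3049.9×1.4560 ≈ 4441 m/s.
Total Δv = 4558 + 4441 = 8999 m/s.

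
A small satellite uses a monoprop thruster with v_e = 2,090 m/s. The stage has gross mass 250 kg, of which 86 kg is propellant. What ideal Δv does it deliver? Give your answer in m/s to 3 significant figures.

Δv ≈ 881 m/s

m_f = m₀ − m_prop = 250 − 86 = 164 kg.
Δv = v_e · ln(m₀/m_f) = 2090.0 × ln(1.524) = 2090.0 × 0.4216 ≈ 881.1 m/s.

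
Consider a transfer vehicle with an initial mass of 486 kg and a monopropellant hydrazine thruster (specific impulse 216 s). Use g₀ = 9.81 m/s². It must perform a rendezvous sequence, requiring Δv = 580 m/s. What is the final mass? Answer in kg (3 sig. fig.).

final mass ≈ 370 kg

v_e = Isp · g₀ = 216 × 9.81 = 2119.0 m/s.
m₀/m_f = exp(Δv / v_e) = exp(580 / 2119.0) = exp(0.2737) = 1.3148.
m_f = m₀ / 1.3148 = 486 / 1.3148 = 369.638 kg.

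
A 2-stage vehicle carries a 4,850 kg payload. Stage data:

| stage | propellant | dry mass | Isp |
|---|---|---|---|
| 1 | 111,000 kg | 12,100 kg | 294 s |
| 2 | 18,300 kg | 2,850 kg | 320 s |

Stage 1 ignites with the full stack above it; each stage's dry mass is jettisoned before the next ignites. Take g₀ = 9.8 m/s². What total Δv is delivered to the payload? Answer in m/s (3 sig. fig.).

Ignition mass of stage 1 = 111,000+12,100 + 18,300+2,850 + 4,850 = 149,100 kg.
Stage 1: m₀ = 149,100 kg, m_f = 149,100 − 111,000 = 38,100 kg; Δv = 294×9.8×ln(3.913) = 2881.2×1.3644 ≈ 3931 m/s.
Stage 2: m₀ = 26,000 kg, m_f = 26,000 − 18,300 = 7,700 kg; Δv = 320×9.8×ln(3.377) = 3136.0×1.2169 ≈ 3816 m/s.
Total Δv = 3931 + 3816 = 7747 m/s.

Δv ≈ 7750 m/s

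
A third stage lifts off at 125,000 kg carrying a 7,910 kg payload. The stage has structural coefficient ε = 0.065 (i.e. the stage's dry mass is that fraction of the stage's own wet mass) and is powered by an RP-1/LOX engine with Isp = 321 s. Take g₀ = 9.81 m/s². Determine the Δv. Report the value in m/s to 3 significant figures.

Stage wet mass = m₀ − payload = 125,000 − 7,910 = 117,090 kg.
Stage dry mass = ε × stage wet mass = 0.065 × 117,090 = 7,610.85 kg.
Burnout mass m_f = stage dry + payload = 7,610.85 + 7,910 = 15,520.85 kg.
v_e = Isp · g₀ = 321 × 9.81 = 3149.0 m/s.
From the ideal rocket equation, Δv = v_e · ln(125,000/15,520.85) = 3149.0 × ln(8.054) = 3149.0 × 2.0861 ≈ 6569 m/s.

Δv ≈ 6570 m/s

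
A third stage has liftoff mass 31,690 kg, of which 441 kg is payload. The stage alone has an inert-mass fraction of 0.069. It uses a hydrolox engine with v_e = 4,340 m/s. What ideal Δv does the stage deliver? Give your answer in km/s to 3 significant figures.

Δv ≈ 10.9 km/s

Stage wet mass = m₀ − payload = 31,690 − 441 = 31,249 kg.
Stage dry mass = ε × stage wet mass = 0.069 × 31,249 = 2,156.18 kg.
Burnout mass m_f = stage dry + payload = 2,156.18 + 441 = 2,597.18 kg.
Δv = v_e · ln(31,690/2,597.18) = 4340.0 × ln(12.2) = 4340.0 × 2.5016 ≈ 10857 m/s.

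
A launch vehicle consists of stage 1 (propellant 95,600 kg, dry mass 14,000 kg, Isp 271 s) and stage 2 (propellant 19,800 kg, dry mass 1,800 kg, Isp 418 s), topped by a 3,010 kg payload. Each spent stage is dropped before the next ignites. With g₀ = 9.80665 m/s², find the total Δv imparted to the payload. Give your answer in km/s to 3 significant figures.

Ignition mass of stage 1 = 95,600+14,000 + 19,800+1,800 + 3,010 = 134,210 kg.
Stage 1: m₀ = 134,210 kg, m_f = 134,210 − 95,600 = 38,610 kg; Δv = 271×9.80665×ln(3.476) = 2657.6×1.2459 ≈ 3311 m/s.
Stage 2: m₀ = 24,610 kg, m_f = 24,610 − 19,800 = 4,810 kg; Δv = 418×9.80665×ln(5.116) = 4099.2×1.6325 ≈ 6692 m/s.
Total Δv = 3311 + 6692 = 10003 m/s.

Δv ≈ 10.0 km/s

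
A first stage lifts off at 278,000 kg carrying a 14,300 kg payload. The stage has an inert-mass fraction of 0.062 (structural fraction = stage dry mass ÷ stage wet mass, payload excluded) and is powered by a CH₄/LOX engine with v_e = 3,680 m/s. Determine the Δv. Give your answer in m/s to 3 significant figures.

Stage wet mass = m₀ − payload = 278,000 − 14,300 = 263,700 kg.
Stage dry mass = ε × stage wet mass = 0.062 × 263,700 = 16,349.4 kg.
Burnout mass m_f = stage dry + payload = 16,349.4 + 14,300 = 30,649.4 kg.
By the Tsiolkovsky rocket equation, Δv = v_e · ln(278,000/30,649.4) = 3680.0 × ln(9.07) = 3680.0 × 2.2050 ≈ 8114 m/s.

Δv ≈ 8110 m/s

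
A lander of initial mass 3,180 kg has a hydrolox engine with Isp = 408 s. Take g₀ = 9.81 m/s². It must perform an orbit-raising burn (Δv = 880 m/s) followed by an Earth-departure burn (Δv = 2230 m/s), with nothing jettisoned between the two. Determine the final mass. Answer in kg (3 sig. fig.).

v_e = Isp · g₀ = 408 × 9.81 = 4002.5 m/s.
After the first burn: m = 3180 × exp(−880/4002.5) = 3180 × 0.80263 = 2,552.36 kg.
After the second burn: m = 2,552.36 × exp(−2230/4002.5) = 2,552.36 × 0.57284 = 1,462.09 kg.

final mass ≈ 1460 kg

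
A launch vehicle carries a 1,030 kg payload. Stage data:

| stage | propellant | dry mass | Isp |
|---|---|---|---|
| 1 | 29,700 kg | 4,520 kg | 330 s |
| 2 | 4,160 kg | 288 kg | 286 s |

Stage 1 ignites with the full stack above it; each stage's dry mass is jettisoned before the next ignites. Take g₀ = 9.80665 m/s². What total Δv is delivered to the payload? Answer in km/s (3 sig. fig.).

Δv ≈ 8.46 km/s

Ignition mass of stage 1 = 29,700+4,520 + 4,160+288 + 1,030 = 39,698 kg.
Stage 1: m₀ = 39,698 kg, m_f = 39,698 − 29,700 = 9,998 kg; Δv = 330×9.80665×ln(3.971) = 3236.2×1.3789 ≈ 4462 m/s.
Stage 2: m₀ = 5,478 kg, m_f = 5,478 − 4,160 = 1,318 kg; Δv = 286×9.80665×ln(4.156) = 2804.7×1.4246 ≈ 3996 m/s.
Total Δv = 4462 + 3996 = 8458 m/s.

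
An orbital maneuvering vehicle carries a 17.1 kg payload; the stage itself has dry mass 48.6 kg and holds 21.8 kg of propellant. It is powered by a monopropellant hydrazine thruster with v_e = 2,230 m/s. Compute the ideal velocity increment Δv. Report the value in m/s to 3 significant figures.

m₀ = payload + dry + propellant = 17.1 + 48.6 + 21.8 = 87.5 kg.
m_f = payload + dry = 17.1 + 48.6 = 65.7 kg.
Δv = v_e · ln(m₀/m_f) = 2230.0 × ln(1.332) = 2230.0 × 0.2865 ≈ 639.0 m/s.

Δv ≈ 639 m/s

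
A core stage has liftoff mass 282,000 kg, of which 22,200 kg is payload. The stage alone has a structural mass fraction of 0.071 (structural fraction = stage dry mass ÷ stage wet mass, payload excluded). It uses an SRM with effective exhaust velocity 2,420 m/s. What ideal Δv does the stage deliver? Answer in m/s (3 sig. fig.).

Stage wet mass = m₀ − payload = 282,000 − 22,200 = 259,800 kg.
Stage dry mass = ε × stage wet mass = 0.071 × 259,800 = 18,445.8 kg.
Burnout mass m_f = stage dry + payload = 18,445.8 + 22,200 = 40,645.8 kg.
Rocket equation: Δv = v_e · ln(282,000/40,645.8) = 2420.0 × ln(6.938) = 2420.0 × 1.9370 ≈ 4688 m/s.

Δv ≈ 4690 m/s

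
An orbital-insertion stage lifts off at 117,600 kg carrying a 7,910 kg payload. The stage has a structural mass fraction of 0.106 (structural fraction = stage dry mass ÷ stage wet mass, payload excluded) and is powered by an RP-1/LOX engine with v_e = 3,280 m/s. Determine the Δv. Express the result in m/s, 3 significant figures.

Stage wet mass = m₀ − payload = 117,600 − 7,910 = 109,690 kg.
Stage dry mass = ε × stage wet mass = 0.106 × 109,690 = 11,627.1 kg.
Burnout mass m_f = stage dry + payload = 11,627.1 + 7,910 = 19,537.1 kg.
Δv = v_e · ln(117,600/19,537.1) = 3280.0 × ln(6.019) = 3280.0 × 1.7950 ≈ 5888 m/s.

Δv ≈ 5890 m/s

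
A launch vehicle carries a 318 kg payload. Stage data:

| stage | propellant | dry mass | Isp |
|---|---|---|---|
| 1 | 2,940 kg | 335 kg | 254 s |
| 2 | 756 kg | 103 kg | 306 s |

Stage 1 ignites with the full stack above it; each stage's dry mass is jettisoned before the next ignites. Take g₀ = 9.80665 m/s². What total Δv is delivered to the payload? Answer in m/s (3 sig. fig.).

Ignition mass of stage 1 = 2,940+335 + 756+103 + 318 = 4,452 kg.
Stage 1: m₀ = 4,452 kg, m_f = 4,452 − 2,940 = 1,512 kg; Δv = 254×9.80665×ln(2.944) = 2490.9×1.0799 ≈ 2690 m/s.
Stage 2: m₀ = 1,177 kg, m_f = 1,177 − 756 = 421 kg; Δv = 306×9.80665×ln(2.796) = 3000.8×1.0281 ≈ 3085 m/s.
Total Δv = 2690 + 3085 = 5775 m/s.

Δv ≈ 5780 m/s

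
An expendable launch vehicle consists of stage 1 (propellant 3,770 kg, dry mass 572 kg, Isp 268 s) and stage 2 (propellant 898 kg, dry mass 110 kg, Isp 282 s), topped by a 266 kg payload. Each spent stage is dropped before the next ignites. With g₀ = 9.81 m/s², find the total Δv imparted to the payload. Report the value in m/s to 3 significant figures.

Δv ≈ 6300 m/s

Ignition mass of stage 1 = 3,770+572 + 898+110 + 266 = 5,616 kg.
Stage 1: m₀ = 5,616 kg, m_f = 5,616 − 3,770 = 1,846 kg; Δv = 268×9.81×ln(3.042) = 2629.1×1.1126 ≈ 2925 m/s.
Stage 2: m₀ = 1,274 kg, m_f = 1,274 − 898 = 376 kg; Δv = 282×9.81×ln(3.388) = 2766.4×1.2203 ≈ 3376 m/s.
Total Δv = 2925 + 3376 = 6301 m/s.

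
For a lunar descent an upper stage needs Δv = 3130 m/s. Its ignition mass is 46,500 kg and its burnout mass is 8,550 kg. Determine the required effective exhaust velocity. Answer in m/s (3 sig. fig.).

v_e ≈ 1850 m/s

ln(m₀/m_f) = ln(46500/8550) = ln(5.439) = 1.6935.
Rocket equation: v_e = Δv / ln(m₀/m_f) = 3130 / 1.6935 = 1848.2 m/s.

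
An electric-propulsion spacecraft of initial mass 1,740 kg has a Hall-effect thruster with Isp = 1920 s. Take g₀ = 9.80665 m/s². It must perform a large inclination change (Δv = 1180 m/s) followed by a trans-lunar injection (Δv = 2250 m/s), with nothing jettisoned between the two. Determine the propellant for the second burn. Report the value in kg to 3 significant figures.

propellant for the second burn ≈ 184 kg

v_e = Isp · g₀ = 1920 × 9.80665 = 18828.8 m/s.
After the first burn: m = 1740 × exp(−1180/18828.8) = 1740 × 0.93925 = 1,634.3 kg.
After the second burn: m = 1,634.3 × exp(−2250/18828.8) = 1,634.3 × 0.88737 = 1,450.23 kg.
Second-burn propellant = 1,634.3 − 1,450.23 = 184.07 kg.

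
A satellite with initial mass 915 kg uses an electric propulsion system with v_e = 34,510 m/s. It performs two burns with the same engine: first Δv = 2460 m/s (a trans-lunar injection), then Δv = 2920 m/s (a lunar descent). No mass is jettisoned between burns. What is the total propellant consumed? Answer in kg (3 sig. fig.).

total propellant consumed ≈ 132 kg

After the first burn: m = 915 × exp(−2460/34510.0) = 915 × 0.93120 = 852.048 kg.
After the second burn: m = 852.048 × exp(−2920/34510.0) = 852.048 × 0.91887 = 782.921 kg.
Total propellant = m₀ − m_final = 915 − 782.921 = 132.079 kg.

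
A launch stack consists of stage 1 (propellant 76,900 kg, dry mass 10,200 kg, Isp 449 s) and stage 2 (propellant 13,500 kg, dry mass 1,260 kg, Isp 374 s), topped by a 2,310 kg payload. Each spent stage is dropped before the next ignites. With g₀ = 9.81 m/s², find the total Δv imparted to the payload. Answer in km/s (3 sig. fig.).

Δv ≈ 11.6 km/s

Ignition mass of stage 1 = 76,900+10,200 + 13,500+1,260 + 2,310 = 104,170 kg.
Stage 1: m₀ = 104,170 kg, m_f = 104,170 − 76,900 = 27,270 kg; Δv = 449×9.81×ln(3.82) = 4404.7×1.3402 ≈ 5903 m/s.
Stage 2: m₀ = 17,070 kg, m_f = 17,070 − 13,500 = 3,570 kg; Δv = 374×9.81×ln(4.782) = 3668.9×1.5648 ≈ 5741 m/s.
Total Δv = 5903 + 5741 = 11644 m/s.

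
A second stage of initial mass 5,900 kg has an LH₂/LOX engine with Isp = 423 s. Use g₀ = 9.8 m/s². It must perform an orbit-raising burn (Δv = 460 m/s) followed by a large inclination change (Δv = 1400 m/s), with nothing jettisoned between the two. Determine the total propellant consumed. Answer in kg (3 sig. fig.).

v_e = Isp · g₀ = 423 × 9.8 = 4145.4 m/s.
After the first burn: m = 5900 × exp(−460/4145.4) = 5900 × 0.89497 = 5,280.32 kg.
After the second burn: m = 5,280.32 × exp(−1400/4145.4) = 5,280.32 × 0.71339 = 3,766.93 kg.
Total propellant = m₀ − m_final = 5900 − 3,766.93 = 2,133.07 kg.

total propellant consumed ≈ 2130 kg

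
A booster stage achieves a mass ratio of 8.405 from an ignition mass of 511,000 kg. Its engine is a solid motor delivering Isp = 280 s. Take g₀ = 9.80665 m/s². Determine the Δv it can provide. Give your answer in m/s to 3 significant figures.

v_e = Isp · g₀ = 280 × 9.80665 = 2745.9 m/s.
Δv = v_e · ln(8.405) = 2745.9 × 2.1288 ≈ 5845.5 m/s.

Δv ≈ 5850 m/s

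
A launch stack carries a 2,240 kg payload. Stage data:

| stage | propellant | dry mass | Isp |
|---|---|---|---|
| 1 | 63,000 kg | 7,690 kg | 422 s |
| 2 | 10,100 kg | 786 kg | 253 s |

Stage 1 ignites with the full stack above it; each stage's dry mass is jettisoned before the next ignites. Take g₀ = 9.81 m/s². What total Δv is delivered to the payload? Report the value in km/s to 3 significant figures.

Ignition mass of stage 1 = 63,000+7,690 + 10,100+786 + 2,240 = 83,816 kg.
Stage 1: m₀ = 83,816 kg, m_f = 83,816 − 63,000 = 20,816 kg; Δv = 422×9.81×ln(4.027) = 4139.8×1.3929 ≈ 5766 m/s.
Stage 2: m₀ = 13,126 kg, m_f = 13,126 − 10,100 = 3,026 kg; Δv = 253×9.81×ln(4.338) = 2481.9×1.4674 ≈ 3642 m/s.
Total Δv = 5766 + 3642 = 9408 m/s.

Δv ≈ 9.41 km/s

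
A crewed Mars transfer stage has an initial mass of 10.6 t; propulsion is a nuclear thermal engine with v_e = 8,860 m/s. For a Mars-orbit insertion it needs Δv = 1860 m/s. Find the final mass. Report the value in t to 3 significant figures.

final mass ≈ 8.59 t

Using Δv = v_e ln(m₀/m_f): m₀/m_f = exp(Δv / v_e) = exp(1860 / 8860.0) = exp(0.2099) = 1.2336.
m_f = m₀ / 1.2336 = 10.6 / 1.2336 = 8.59274 t.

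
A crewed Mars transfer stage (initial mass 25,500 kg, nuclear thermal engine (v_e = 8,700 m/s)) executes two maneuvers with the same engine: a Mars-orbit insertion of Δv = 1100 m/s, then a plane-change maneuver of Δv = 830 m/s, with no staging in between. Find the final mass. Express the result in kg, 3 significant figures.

After the first burn: m = 25500 × exp(−1100/8700.0) = 25500 × 0.88123 = 22,471.4 kg.
After the second burn: m = 22,471.4 × exp(−830/8700.0) = 22,471.4 × 0.90901 = 20,426.7 kg.

final mass ≈ 20400 kg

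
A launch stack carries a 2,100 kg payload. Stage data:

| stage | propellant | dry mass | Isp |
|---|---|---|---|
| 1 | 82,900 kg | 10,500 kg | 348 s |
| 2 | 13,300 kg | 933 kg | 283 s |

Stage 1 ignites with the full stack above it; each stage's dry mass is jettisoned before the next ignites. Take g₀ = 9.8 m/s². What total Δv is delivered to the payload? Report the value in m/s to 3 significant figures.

Ignition mass of stage 1 = 82,900+10,500 + 13,300+933 + 2,100 = 109,733 kg.
Stage 1: m₀ = 109,733 kg, m_f = 109,733 − 82,900 = 26,833 kg; Δv = 348×9.8×ln(4.089) = 3410.4×1.4084 ≈ 4803 m/s.
Stage 2: m₀ = 16,333 kg, m_f = 16,333 − 13,300 = 3,033 kg; Δv = 283×9.8×ln(5.385) = 2773.4×1.6836 ≈ 4669 m/s.
Total Δv = 4803 + 4669 = 9472 m/s.

Δv ≈ 9470 m/s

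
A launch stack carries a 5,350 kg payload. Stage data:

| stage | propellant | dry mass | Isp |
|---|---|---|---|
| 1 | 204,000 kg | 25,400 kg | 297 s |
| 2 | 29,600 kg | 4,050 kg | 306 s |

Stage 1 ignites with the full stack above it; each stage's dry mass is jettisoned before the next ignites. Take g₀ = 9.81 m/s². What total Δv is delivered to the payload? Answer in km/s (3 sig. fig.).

Δv ≈ 8.43 km/s

Ignition mass of stage 1 = 204,000+25,400 + 29,600+4,050 + 5,350 = 268,400 kg.
Stage 1: m₀ = 268,400 kg, m_f = 268,400 − 204,000 = 64,400 kg; Δv = 297×9.81×ln(4.168) = 2913.6×1.4274 ≈ 4159 m/s.
Stage 2: m₀ = 39,000 kg, m_f = 39,000 − 29,600 = 9,400 kg; Δv = 306×9.81×ln(4.149) = 3001.9×1.4229 ≈ 4271 m/s.
Total Δv = 4159 + 4271 = 8430 m/s.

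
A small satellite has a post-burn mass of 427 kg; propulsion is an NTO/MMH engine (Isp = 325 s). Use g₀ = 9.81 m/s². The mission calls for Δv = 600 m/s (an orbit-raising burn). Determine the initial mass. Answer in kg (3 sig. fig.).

initial mass ≈ 515 kg

v_e = Isp · g₀ = 325 × 9.81 = 3188.2 m/s.
By the Tsiolkovsky rocket equation, m₀/m_f = exp(Δv / v_e) = exp(600 / 3188.2) = exp(0.1882) = 1.2071.
m₀ = m_f × 1.2071 = 427 × 1.2071 = 515.432 kg.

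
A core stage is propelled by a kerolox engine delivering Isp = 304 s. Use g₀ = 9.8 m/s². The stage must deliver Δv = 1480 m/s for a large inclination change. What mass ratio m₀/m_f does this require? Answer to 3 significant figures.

v_e = Isp · g₀ = 304 × 9.8 = 2979.2 m/s.
m₀/m_f = exp(Δv / v_e) = exp(1480 / 2979.2) = exp(0.4968) = 1.6434.

mass ratio ≈ 1.64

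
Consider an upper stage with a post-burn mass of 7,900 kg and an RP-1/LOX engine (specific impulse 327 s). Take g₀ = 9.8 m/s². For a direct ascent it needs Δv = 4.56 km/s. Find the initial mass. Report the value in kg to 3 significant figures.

v_e = Isp · g₀ = 327 × 9.8 = 3204.6 m/s.
m₀/m_f = exp(Δv / v_e) = exp(4560 / 3204.6) = exp(1.4230) = 4.1494.
m₀ = m_f × 4.1494 = 7,900 × 4.1494 = 32,780.3 kg.

initial mass ≈ 32800 kg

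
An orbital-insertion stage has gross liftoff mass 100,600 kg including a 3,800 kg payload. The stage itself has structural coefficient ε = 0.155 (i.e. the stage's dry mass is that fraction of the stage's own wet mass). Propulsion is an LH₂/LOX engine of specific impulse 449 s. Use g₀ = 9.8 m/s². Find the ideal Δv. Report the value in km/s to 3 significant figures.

Δv ≈ 7.38 km/s

Stage wet mass = m₀ − payload = 100,600 − 3,800 = 96,800 kg.
Stage dry mass = ε × stage wet mass = 0.155 × 96,800 = 15,004 kg.
Burnout mass m_f = stage dry + payload = 15,004 + 3,800 = 18,804 kg.
v_e = Isp · g₀ = 449 × 9.8 = 4400.2 m/s.
Using Δv = v_e ln(m₀/m_f): Δv = v_e · ln(100,600/18,804) = 4400.2 × ln(5.35) = 4400.2 × 1.6771 ≈ 7379 m/s.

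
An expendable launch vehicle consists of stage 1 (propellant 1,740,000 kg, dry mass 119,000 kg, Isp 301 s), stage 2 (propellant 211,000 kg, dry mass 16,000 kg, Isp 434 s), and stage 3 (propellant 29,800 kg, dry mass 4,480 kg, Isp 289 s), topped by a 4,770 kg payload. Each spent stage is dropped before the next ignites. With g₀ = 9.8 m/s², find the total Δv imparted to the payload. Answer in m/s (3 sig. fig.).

Δv ≈ 15800 m/s

Ignition mass of stage 1 = 1,740,000+119,000 + 211,000+16,000 + 29,800+4,480 + 4,770 = 2,125,050 kg.
Stage 1: m₀ = 2,125,050 kg, m_f = 2,125,050 − 1,740,000 = 385,050 kg; Δv = 301×9.8×ln(5.519) = 2949.8×1.7082 ≈ 5039 m/s.
Stage 2: m₀ = 266,050 kg, m_f = 266,050 − 211,000 = 55,050 kg; Δv = 434×9.8×ln(4.833) = 4253.2×1.5754 ≈ 6701 m/s.
Stage 3: m₀ = 39,050 kg, m_f = 39,050 − 29,800 = 9,250 kg; Δv = 289×9.8×ln(4.222) = 2832.2×1.4402 ≈ 4079 m/s.
Total Δv = 5039 + 6701 + 4079 = 15819 m/s.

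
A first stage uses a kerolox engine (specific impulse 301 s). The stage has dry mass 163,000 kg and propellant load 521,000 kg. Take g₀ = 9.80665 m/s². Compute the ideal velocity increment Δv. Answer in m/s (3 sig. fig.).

Δv ≈ 4230 m/s

v_e = Isp · g₀ = 301 × 9.80665 = 2951.8 m/s.
m₀ = m_dry + m_prop = 163,000 + 521,000 = 684,000 kg.
From the ideal rocket equation, Δv = v_e · ln(m₀/m_f) = 2951.8 × ln(4.196) = 2951.8 × 1.4342 ≈ 4233.5 m/s.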